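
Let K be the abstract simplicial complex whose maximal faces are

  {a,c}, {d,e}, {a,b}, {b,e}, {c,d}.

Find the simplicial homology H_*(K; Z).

K has 5 vertices, 5 edges.
rank ∂_0 = 0, rank ∂_1 = 4 ⇒ b_0 = 5 − 0 − 4 = 1; all invariant factors of ∂_1 are 1 so no torsion. So H_0 ≅ Z.
rank ∂_1 = 4, rank ∂_2 = 0 ⇒ b_1 = 5 − 4 − 0 = 1. So H_1 ≅ Z.

H_0 = Z,  H_1 = Z.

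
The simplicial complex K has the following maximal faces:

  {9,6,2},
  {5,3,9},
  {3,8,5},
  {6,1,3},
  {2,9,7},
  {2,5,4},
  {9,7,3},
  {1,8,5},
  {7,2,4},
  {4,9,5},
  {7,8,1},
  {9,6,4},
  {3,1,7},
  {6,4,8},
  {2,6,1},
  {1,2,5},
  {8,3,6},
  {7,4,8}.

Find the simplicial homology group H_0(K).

Fix the vertex order 1 < 2 < 3 < 4 < 5 < 6 < 7 < 8 < 9 and write every simplex with vertices in increasing order. Then dim K = 2 and the simplices of K are:

  0-simplices (9): [1], [2], [3], [4], [5], [6], [7], [8], [9]
  1-simplices (27): (27 of them)
  2-simplices (18): [1,2,5], [1,2,6], [1,3,6], [1,3,7], [1,5,8], [1,7,8], [2,4,5], [2,4,7], [2,6,9], [2,7,9], [3,5,8], [3,5,9], [3,6,8], [3,7,9], [4,5,9], [4,6,8], [4,6,9], [4,7,8]

Hence C_0 ≅ Z^9, C_1 ≅ Z^27, C_2 ≅ Z^18.

Boundary ∂_1: C_1 → C_0 maps an edge to its endpoints' difference, ∂[p,q] = q − p.
The resulting 9×27 matrix has rank 8, and its Smith normal form has invariant factors (1,1,1,1,1,1,1,1).

Boundary ∂_2: C_2 → C_1 sends each 2-simplex [p,q,r] to [q,r] − [p,r] + [p,q]. For instance
  ∂[4,6,9] = [6,9] − [4,9] + [4,6],
  ∂[1,3,6] = [3,6] − [1,6] + [1,3].
This gives a 27×18 integer matrix of rank 18; reducing to Smith normal form yields diagonal entries (1,1,1,1,1,1,1,1,1,1,1,1,1,1,1,1,1,2).

From H_k ≅ ker(∂_k) / im(∂_{k+1}) we obtain:

  H_0: rank C_0 − rank ∂_1 = 9 − 8 = 1, and the invariant factors of ∂_1 are all 1, so H_0 ≅ Z.

H_0 ≅ Z.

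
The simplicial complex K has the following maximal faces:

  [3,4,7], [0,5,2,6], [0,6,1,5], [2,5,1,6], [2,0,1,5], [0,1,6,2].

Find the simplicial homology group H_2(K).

H_2 ≅ 0.

Order the vertices as 0 < 1 < 2 < 3 < 4 < 5 < 6 < 7. Listing each simplex with vertices in this order, K has dimension 3 with simplices:

  0-simplices (8): [0], [1], [2], [3], [4], [5], [6], [7]
  1-simplices (13): [0,1], [0,2], [0,5], [0,6], [1,2], [1,5], [1,6], [2,5], [2,6], [3,4], [3,7], [4,7], [5,6]
  2-simplices (11): [0,1,2], [0,1,5], [0,1,6], [0,2,5], [0,2,6], [0,5,6], [1,2,5], [1,2,6], [1,5,6], [2,5,6], [3,4,7]
  3-simplices (5): [0,1,2,5], [0,1,2,6], [0,1,5,6], [0,2,5,6], [1,2,5,6]

so the chain groups are C_0 ≅ Z^8, C_1 ≅ Z^13, C_2 ≅ Z^11, C_3 ≅ Z^5.

∂_1: C_1 → C_0 maps an edge to its endpoints' difference, ∂[p,q] = q − p.
The 8×13 boundary matrix has rank 6 and Smith normal form diag(1,1,1,1,1,1).

The boundary map ∂_2: C_2 → C_1 maps a triangle to the signed sum of its edges. For instance
  ∂[0,2,5] = [2,5] − [0,5] + [0,2],
  ∂[3,4,7] = [4,7] − [3,7] + [3,4].
The 13×11 boundary matrix has rank 7 and Smith normal form diag(1,1,1,1,1,1,1).

∂_3: C_3 → C_2 sends each 3-simplex σ to the alternating sum Σ_i (−1)^i (σ with its i-th vertex removed). For instance
  ∂[0,2,5,6] = [2,5,6] − [0,5,6] + [0,2,6] − [0,2,5],
  ∂[0,1,2,5] = [1,2,5] − [0,2,5] + [0,1,5] − [0,1,2].
The 11×5 boundary matrix has rank 4 and Smith normal form diag(1,1,1,1).

From H_k ≅ ker(∂_k) / im(∂_{k+1}) we obtain:

  H_2: rank ker ∂_2 − rank ∂_3 = (11 − 7) − 4 = 0, and the invariant factors of ∂_3 are all 1, so H_2 ≅ 0.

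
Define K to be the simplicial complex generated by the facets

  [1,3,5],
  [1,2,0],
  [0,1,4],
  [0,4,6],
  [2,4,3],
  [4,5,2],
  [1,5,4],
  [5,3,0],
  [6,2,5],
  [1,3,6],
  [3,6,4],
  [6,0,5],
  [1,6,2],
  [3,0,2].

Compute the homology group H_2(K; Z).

H_2 ≅ Z.

Order the vertices as 0 < 1 < 2 < 3 < 4 < 5 < 6. Listing each simplex with vertices in this order, K has dimension 2 with simplices:

  0-simplices (7): [0], [1], [2], [3], [4], [5], [6]
  1-simplices (21): [0,1], [0,2], [0,3], [0,4], [0,5], [0,6], [1,2], [1,3], [1,4], [1,5], [1,6], [2,3], [2,4], [2,5], [2,6], [3,4], [3,5], [3,6], [4,5], [4,6], [5,6]
  2-simplices (14): [0,1,2], [0,1,4], [0,2,3], [0,3,5], [0,4,6], [0,5,6], [1,2,6], [1,3,5], [1,3,6], [1,4,5], [2,3,4], [2,4,5], [2,5,6], [3,4,6]

Hence C_0 ≅ Z^7, C_1 ≅ Z^21, C_2 ≅ Z^14.

The boundary map ∂_1: C_1 → C_0 maps an edge to its endpoints' difference, ∂[p,q] = q − p. For instance
  ∂[4,5] = [5] − [4].
The resulting 7×21 matrix has rank 6, and its Smith normal form has invariant factors (1,1,1,1,1,1).

∂_2: C_2 → C_1 sends each 2-simplex [p,q,r] to [q,r] − [p,r] + [p,q]. For instance
  ∂[3,4,6] = [4,6] − [3,6] + [3,4],
  ∂[1,4,5] = [4,5] − [1,5] + [1,4].
The resulting 21×14 matrix has rank 13, and its Smith normal form has invariant factors (1,1,1,1,1,1,1,1,1,1,1,1,1).

Reading off H_k = ker ∂_k / im ∂_{k+1}:

  H_2: rank ker ∂_2 − rank ∂_3 = (14 − 13) − 0 = 1, and there is no ∂_3, so H_2 ≅ Z.

(K is a triangulation of the torus T^2.)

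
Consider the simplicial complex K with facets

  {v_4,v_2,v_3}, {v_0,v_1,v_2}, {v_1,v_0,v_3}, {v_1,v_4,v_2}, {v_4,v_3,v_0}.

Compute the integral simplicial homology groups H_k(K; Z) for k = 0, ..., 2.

H_0 = Z,  H_1 = Z,  H_2 = 0.

Order the vertices as v_0 < v_1 < v_2 < v_3 < v_4. Listing each simplex with vertices in this order, K has dimension 2 with simplices:

  0-simplices (5): [v_0], [v_1], [v_2], [v_3], [v_4]
  1-simplices (10): [v_0,v_1], [v_0,v_2], [v_0,v_3], [v_0,v_4], [v_1,v_2], [v_1,v_3], [v_1,v_4], [v_2,v_3], [v_2,v_4], [v_3,v_4]
  2-simplices (5): [v_0,v_1,v_2], [v_0,v_1,v_3], [v_0,v_3,v_4], [v_1,v_2,v_4], [v_2,v_3,v_4]

Hence C_0 ≅ Z^5, C_1 ≅ Z^10, C_2 ≅ Z^5.

The boundary map ∂_1: C_1 → C_0 sends each edge [p,q] (with p < q) to q − p.
The 5×10 boundary matrix has rank 4 and Smith normal form diag(1,1,1,1).

The boundary map ∂_2: C_2 → C_1 maps a triangle to the signed sum of its edges. For instance
  ∂[v_0,v_1,v_3] = [v_1,v_3] − [v_0,v_3] + [v_0,v_1],
  ∂[v_1,v_2,v_4] = [v_2,v_4] − [v_1,v_4] + [v_1,v_2].
This gives a 10×5 integer matrix of rank 5; reducing to Smith normal form yields diagonal entries (1,1,1,1,1).

Computing H_k = (kernel of ∂_k) / (image of ∂_{k+1}):

  H_0: rank C_0 − rank ∂_1 = 5 − 4 = 1, and the invariant factors of ∂_1 are all 1, so H_0 ≅ Z.
  H_1: rank ker ∂_1 − rank ∂_2 = (10 − 4) − 5 = 1, and the invariant factors of ∂_2 are all 1, so H_1 ≅ Z.
  H_2: rank ker ∂_2 − rank ∂_3 = (5 − 5) − 0 = 0, and there is no ∂_3, so H_2 ≅ 0.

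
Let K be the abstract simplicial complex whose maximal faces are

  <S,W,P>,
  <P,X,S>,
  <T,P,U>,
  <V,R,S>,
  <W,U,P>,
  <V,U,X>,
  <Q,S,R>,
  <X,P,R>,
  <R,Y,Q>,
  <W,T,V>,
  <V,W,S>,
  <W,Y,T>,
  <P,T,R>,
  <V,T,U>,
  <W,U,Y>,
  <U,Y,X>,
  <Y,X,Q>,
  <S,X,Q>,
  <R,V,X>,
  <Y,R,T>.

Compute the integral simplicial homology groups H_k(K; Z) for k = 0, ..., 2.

H_0 ≅ Z,  H_1 ≅ Z ⊕ Z/2,  H_2 = 0.

Order the vertices as P < Q < R < S < T < U < V < W < X < Y. Listing each simplex with vertices in this order, K has dimension 2 with simplices:

  0-simplices (10): P, Q, R, S, T, U, V, W, X, Y
  1-simplices (30): PR, PS, PT, PU, PW, PX, QR, QS, QX, QY, RS, RT, RV, RX, RY, SV, SW, SX, TU, TV, TW, TY, UV, UW, UX, UY, VW, VX, WY, XY
  2-simplices (20): PRT, PRX, PSW, PSX, PTU, PUW, QRS, QRY, QSX, QXY, RSV, RTY, RVX, SVW, TUV, TVW, TWY, UVX, UWY, UXY

Hence C_0 ≅ Z^10, C_1 ≅ Z^30, C_2 ≅ Z^20.

The boundary map ∂_1: C_1 → C_0 maps an edge to its endpoints' difference, ∂[p,q] = q − p. For instance
  ∂PT = T − P.
The resulting 10×30 matrix has rank 9, and its Smith normal form has invariant factors (1,1,1,1,1,1,1,1,1).

The boundary map ∂_2: C_2 → C_1 sends each 2-simplex [p,q,r] to [q,r] − [p,r] + [p,q]. For instance
  ∂UWY = WY − UY + UW,
  ∂QXY = XY − QY + QX.
The 30×20 boundary matrix has rank 20 and Smith normal form diag(1,1,1,1,1,1,1,1,1,1,1,1,1,1,1,1,1,1,1,2).

Reading off H_k = ker ∂_k / im ∂_{k+1}:

  H_0: rank C_0 − rank ∂_1 = 10 − 9 = 1, and the invariant factors of ∂_1 are all 1, so H_0 = Z.
  H_1: rank ker ∂_1 − rank ∂_2 = (30 − 9) − 20 = 1, and ∂_2 has invariant factor 2 > 1, so H_1 = Z ⊕ Z/2.
  H_2: rank ker ∂_2 − rank ∂_3 = (20 − 20) − 0 = 0, and there is no ∂_3, so H_2 = 0.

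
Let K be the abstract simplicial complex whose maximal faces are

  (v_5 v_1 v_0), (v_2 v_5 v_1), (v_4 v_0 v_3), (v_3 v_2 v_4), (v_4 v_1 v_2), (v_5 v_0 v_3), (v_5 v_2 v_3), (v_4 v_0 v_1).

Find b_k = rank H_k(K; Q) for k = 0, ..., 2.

b_0 = 1, b_1 = 0, b_2 = 1.

Order the vertices as v_0 < v_1 < v_2 < v_3 < v_4 < v_5. Listing each simplex with vertices in this order, K has dimension 2 with simplices:

  0-simplices (6): [v_0], [v_1], [v_2], [v_3], [v_4], [v_5]
  1-simplices (12): [v_0,v_1], [v_0,v_3], [v_0,v_4], [v_0,v_5], [v_1,v_2], [v_1,v_4], [v_1,v_5], [v_2,v_3], [v_2,v_4], [v_2,v_5], [v_3,v_4], [v_3,v_5]
  2-simplices (8): [v_0,v_1,v_4], [v_0,v_1,v_5], [v_0,v_3,v_4], [v_0,v_3,v_5], [v_1,v_2,v_4], [v_1,v_2,v_5], [v_2,v_3,v_4], [v_2,v_3,v_5]

so the chain groups are C_0 ≅ Z^6, C_1 ≅ Z^12, C_2 ≅ Z^8.

Boundary ∂_1: C_1 → C_0 is given by ∂[p,q] = [q] − [p].
The 6×12 boundary matrix has rank 5 and Smith normal form diag(1,1,1,1,1).

Boundary ∂_2: C_2 → C_1 maps a triangle to the signed sum of its edges. For instance
  ∂[v_2,v_3,v_4] = [v_3,v_4] − [v_2,v_4] + [v_2,v_3],
  ∂[v_0,v_3,v_4] = [v_3,v_4] − [v_0,v_4] + [v_0,v_3].
This gives a 12×8 integer matrix of rank 7; reducing to Smith normal form yields diagonal entries (1,1,1,1,1,1,1).

Computing H_k = (kernel of ∂_k) / (image of ∂_{k+1}):

  H_0: rank C_0 − rank ∂_1 = 6 − 5 = 1, and the invariant factors of ∂_1 are all 1, so H_0 ≅ Z.
  H_1: rank ker ∂_1 − rank ∂_2 = (12 − 5) − 7 = 0, and the invariant factors of ∂_2 are all 1, so H_1 ≅ 0.
  H_2: rank ker ∂_2 − rank ∂_3 = (8 − 7) − 0 = 1, and there is no ∂_3, so H_2 ≅ Z.

(K is a triangulation of the 2-sphere S^2.)

Hence the Betti numbers are b_0 = 1, b_1 = 0, b_2 = 1.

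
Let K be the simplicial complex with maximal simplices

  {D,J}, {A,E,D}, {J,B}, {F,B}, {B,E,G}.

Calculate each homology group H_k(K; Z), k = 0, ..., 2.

Fix the vertex order A < B < D < E < F < G < J and write every simplex with vertices in increasing order. Then dim K = 2 and the simplices of K are:

  0-simplices (7): A, B, D, E, F, G, J
  1-simplices (9): AD, AE, BE, BF, BG, BJ, DE, DJ, EG
  2-simplices (2): ADE, BEG

giving chain groups C_0 ≅ Z^7, C_1 ≅ Z^9, C_2 ≅ Z^2.

The boundary map ∂_1: C_1 → C_0 sends each edge [p,q] (with p < q) to q − p.
The 7×9 boundary matrix has rank 6 and Smith normal form diag(1,1,1,1,1,1).

Boundary ∂_2: C_2 → C_1 sends each 2-simplex [p,q,r] to [q,r] − [p,r] + [p,q]. For instance
  ∂BEG = EG − BG + BE,
  ∂ADE = DE − AE + AD.
As a 9×2 matrix over Z this has rank 2, with invariant factors (1,1).

Reading off H_k = ker ∂_k / im ∂_{k+1}:

  H_0: rank C_0 − rank ∂_1 = 7 − 6 = 1, and the invariant factors of ∂_1 are all 1, so H_0 ≅ Z.
  H_1: rank ker ∂_1 − rank ∂_2 = (9 − 6) − 2 = 1, and the invariant factors of ∂_2 are all 1, so H_1 ≅ Z.
  H_2: rank ker ∂_2 − rank ∂_3 = (2 − 2) − 0 = 0, and there is no ∂_3, so H_2 ≅ 0.

As a check, the Euler characteristic is 7 − 9 + 2 = 0, which agrees with 1 − 1 + 0 = 0.

H_0 = Z,  H_1 = Z,  H_2 = 0.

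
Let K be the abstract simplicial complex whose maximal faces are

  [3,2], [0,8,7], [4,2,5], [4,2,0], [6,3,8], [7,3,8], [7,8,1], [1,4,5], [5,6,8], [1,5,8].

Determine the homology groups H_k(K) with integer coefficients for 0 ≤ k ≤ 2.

H_0 = Z,  H_1 = Z^2,  H_2 = 0.

Fix the vertex order 0 < 1 < 2 < 3 < 4 < 5 < 6 < 7 < 8 and write every simplex with vertices in increasing order. Then dim K = 2 and the simplices of K are:

  0-simplices (9): [0], [1], [2], [3], [4], [5], [6], [7], [8]
  1-simplices (19): [0,2], [0,4], [0,7], [0,8], [1,4], [1,5], [1,7], [1,8], [2,3], [2,4], [2,5], [3,6], [3,7], [3,8], [4,5], [5,6], [5,8], [6,8], [7,8]
  2-simplices (9): [0,2,4], [0,7,8], [1,4,5], [1,5,8], [1,7,8], [2,4,5], [3,6,8], [3,7,8], [5,6,8]

giving chain groups C_0 ≅ Z^9, C_1 ≅ Z^19, C_2 ≅ Z^9.

The boundary map ∂_1: C_1 → C_0 maps an edge to its endpoints' difference, ∂[p,q] = q − p.
As a 9×19 matrix over Z this has rank 8, with invariant factors (1,1,1,1,1,1,1,1).

The boundary map ∂_2: C_2 → C_1 maps a triangle to the signed sum of its edges. For instance
  ∂[1,7,8] = [7,8] − [1,8] + [1,7],
  ∂[5,6,8] = [6,8] − [5,8] + [5,6].
As a 19×9 matrix over Z this has rank 9, with invariant factors (1,1,1,1,1,1,1,1,1).

From H_k ≅ ker(∂_k) / im(∂_{k+1}) we obtain:

  H_0: rank C_0 − rank ∂_1 = 9 − 8 = 1, and the invariant factors of ∂_1 are all 1, so H_0 ≅ Z.
  H_1: rank ker ∂_1 − rank ∂_2 = (19 − 8) − 9 = 2, and the invariant factors of ∂_2 are all 1, so H_1 ≅ Z^2.
  H_2: rank ker ∂_2 − rank ∂_3 = (9 − 9) − 0 = 0, and there is no ∂_3, so H_2 ≅ 0.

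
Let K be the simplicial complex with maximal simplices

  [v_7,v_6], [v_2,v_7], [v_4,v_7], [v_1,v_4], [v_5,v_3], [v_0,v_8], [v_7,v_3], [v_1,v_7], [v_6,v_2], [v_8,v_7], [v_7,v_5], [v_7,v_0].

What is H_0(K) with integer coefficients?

H_0 ≅ Z.

Order the vertices as v_0 < v_1 < v_2 < v_3 < v_4 < v_5 < v_6 < v_7 < v_8. Listing each simplex with vertices in this order, K has dimension 1 with simplices:

  0-simplices (9): [v_0], [v_1], [v_2], [v_3], [v_4], [v_5], [v_6], [v_7], [v_8]
  1-simplices (12): [v_0,v_7], [v_0,v_8], [v_1,v_4], [v_1,v_7], [v_2,v_6], [v_2,v_7], [v_3,v_5], [v_3,v_7], [v_4,v_7], [v_5,v_7], [v_6,v_7], [v_7,v_8]

giving chain groups C_0 ≅ Z^9, C_1 ≅ Z^12.

Boundary ∂_1: C_1 → C_0 sends each edge [p,q] (with p < q) to q − p.
This gives a 9×12 integer matrix of rank 8; reducing to Smith normal form yields diagonal entries (1,1,1,1,1,1,1,1).

Computing H_k = (kernel of ∂_k) / (image of ∂_{k+1}):

  H_0: rank C_0 − rank ∂_1 = 9 − 8 = 1, and the invariant factors of ∂_1 are all 1, so H_0 ≅ Z.

(K is a triangulation of a wedge of 4 circles.)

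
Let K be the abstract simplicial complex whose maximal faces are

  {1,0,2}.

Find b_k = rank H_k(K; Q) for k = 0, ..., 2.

Take the total order 0 < 1 < 2 on the vertex set. Then K (dimension 2) consists of the simplices:

  0-simplices (3): [0], [1], [2]
  1-simplices (3): [0,1], [0,2], [1,2]
  2-simplices (1): [0,1,2]

so the chain groups are C_0 ≅ Z^3, C_1 ≅ Z^3, C_2 ≅ Z^1.

∂_1: C_1 → C_0 is given by ∂[p,q] = [q] − [p]. For instance
  ∂[0,1] = [1] − [0].
The 3×3 boundary matrix has rank 2 and Smith normal form diag(1,1).

∂_2: C_2 → C_1 acts by ∂[p,q,r] = [q,r] − [p,r] + [p,q]. For instance
  ∂[0,1,2] = [1,2] − [0,2] + [0,1].
The resulting 3×1 matrix has rank 1, and its Smith normal form has invariant factors (1).

From H_k ≅ ker(∂_k) / im(∂_{k+1}) we obtain:

  H_0: rank C_0 − rank ∂_1 = 3 − 2 = 1, and the invariant factors of ∂_1 are all 1, so H_0 ≅ Z.
  H_1: rank ker ∂_1 − rank ∂_2 = (3 − 2) − 1 = 0, and the invariant factors of ∂_2 are all 1, so H_1 ≅ 0.
  H_2: rank ker ∂_2 − rank ∂_3 = (1 − 1) − 0 = 0, and there is no ∂_3, so H_2 ≅ 0.

As a check, the Euler characteristic is 3 − 3 + 1 = 1, which agrees with 1 − 0 + 0 = 1.
(K is a triangulation of the 2-simplex.)

Hence the Betti numbers are b_0 = 1, b_1 = 0, b_2 = 0.

b_0 = 1, b_1 = 0, b_2 = 0.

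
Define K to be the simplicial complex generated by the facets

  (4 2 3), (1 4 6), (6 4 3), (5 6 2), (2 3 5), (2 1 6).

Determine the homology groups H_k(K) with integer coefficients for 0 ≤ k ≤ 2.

H_0 = Z,  H_1 = Z,  H_2 = 0.

We work with the vertex ordering 1 < 2 < 3 < 4 < 5 < 6. The simplices of K, each written with vertices in increasing order, are:

  0-simplices (6): [1], [2], [3], [4], [5], [6]
  1-simplices (12): [1,2], [1,4], [1,6], [2,3], [2,4], [2,5], [2,6], [3,4], [3,5], [3,6], [4,6], [5,6]
  2-simplices (6): [1,2,6], [1,4,6], [2,3,4], [2,3,5], [2,5,6], [3,4,6]

Hence C_0 ≅ Z^6, C_1 ≅ Z^12, C_2 ≅ Z^6.

The boundary map ∂_1: C_1 → C_0 is given by ∂[p,q] = [q] − [p]. For instance
  ∂[3,4] = [4] − [3].
As a 6×12 matrix over Z this has rank 5, with invariant factors (1,1,1,1,1).

Boundary ∂_2: C_2 → C_1 sends each 2-simplex [p,q,r] to [q,r] − [p,r] + [p,q]. For instance
  ∂[1,4,6] = [4,6] − [1,6] + [1,4],
  ∂[2,3,4] = [3,4] − [2,4] + [2,3].
As a 12×6 matrix over Z this has rank 6, with invariant factors (1,1,1,1,1,1).

Now H_k = ker ∂_k / im ∂_{k+1}, so:

  H_0: rank C_0 − rank ∂_1 = 6 − 5 = 1, and the invariant factors of ∂_1 are all 1, so H_0 = Z.
  H_1: rank ker ∂_1 − rank ∂_2 = (12 − 5) − 6 = 1, and the invariant factors of ∂_2 are all 1, so H_1 = Z.
  H_2: rank ker ∂_2 − rank ∂_3 = (6 − 6) − 0 = 0, and there is no ∂_3, so H_2 = 0.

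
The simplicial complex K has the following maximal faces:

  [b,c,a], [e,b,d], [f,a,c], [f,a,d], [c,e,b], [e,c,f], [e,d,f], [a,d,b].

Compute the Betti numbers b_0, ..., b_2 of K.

Fix the vertex order a < b < c < d < e < f and write every simplex with vertices in increasing order. Then dim K = 2 and the simplices of K are:

  0-simplices (6): a, b, c, d, e, f
  1-simplices (12): ab, ac, ad, af, bc, bd, be, ce, cf, de, df, ef
  2-simplices (8): abc, abd, acf, adf, bce, bde, cef, def

so the chain groups are C_0 ≅ Z^6, C_1 ≅ Z^12, C_2 ≅ Z^8.

The boundary map ∂_1: C_1 → C_0 sends each edge [p,q] (with p < q) to q − p. For instance
  ∂ef = f − e.
This gives a 6×12 integer matrix of rank 5; reducing to Smith normal form yields diagonal entries (1,1,1,1,1).

The boundary map ∂_2: C_2 → C_1 sends each 2-simplex [p,q,r] to [q,r] − [p,r] + [p,q]. For instance
  ∂abd = bd − ad + ab,
  ∂bce = ce − be + bc.
This gives a 12×8 integer matrix of rank 7; reducing to Smith normal form yields diagonal entries (1,1,1,1,1,1,1).

Computing H_k = (kernel of ∂_k) / (image of ∂_{k+1}):

  H_0: rank C_0 − rank ∂_1 = 6 − 5 = 1, and the invariant factors of ∂_1 are all 1, so H_0 = Z.
  H_1: rank ker ∂_1 − rank ∂_2 = (12 − 5) − 7 = 0, and the invariant factors of ∂_2 are all 1, so H_1 = 0.
  H_2: rank ker ∂_2 − rank ∂_3 = (8 − 7) − 0 = 1, and there is no ∂_3, so H_2 = Z.

(K is a triangulation of the 2-sphere S^2.)

Hence the Betti numbers are b_0 = 1, b_1 = 0, b_2 = 1.

b_0 = 1, b_1 = 0, b_2 = 1.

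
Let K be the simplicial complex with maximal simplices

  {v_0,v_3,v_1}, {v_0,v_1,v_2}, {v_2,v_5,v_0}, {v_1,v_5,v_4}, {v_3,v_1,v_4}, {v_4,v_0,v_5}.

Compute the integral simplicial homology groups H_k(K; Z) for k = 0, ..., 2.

Fix the vertex order v_0 < v_1 < v_2 < v_3 < v_4 < v_5 and write every simplex with vertices in increasing order. Then dim K = 2 and the simplices of K are:

  0-simplices (6): [v_0], [v_1], [v_2], [v_3], [v_4], [v_5]
  1-simplices (12): [v_0,v_1], [v_0,v_2], [v_0,v_3], [v_0,v_4], [v_0,v_5], [v_1,v_2], [v_1,v_3], [v_1,v_4], [v_1,v_5], [v_2,v_5], [v_3,v_4], [v_4,v_5]
  2-simplices (6): [v_0,v_1,v_2], [v_0,v_1,v_3], [v_0,v_2,v_5], [v_0,v_4,v_5], [v_1,v_3,v_4], [v_1,v_4,v_5]

Hence C_0 ≅ Z^6, C_1 ≅ Z^12, C_2 ≅ Z^6.

The boundary map ∂_1: C_1 → C_0 is given by ∂[p,q] = [q] − [p]. For instance
  ∂[v_4,v_5] = [v_5] − [v_4].
The 6×12 boundary matrix has rank 5 and Smith normal form diag(1,1,1,1,1).

Boundary ∂_2: C_2 → C_1 acts by ∂[p,q,r] = [q,r] − [p,r] + [p,q]. For instance
  ∂[v_1,v_3,v_4] = [v_3,v_4] − [v_1,v_4] + [v_1,v_3],
  ∂[v_0,v_1,v_3] = [v_1,v_3] − [v_0,v_3] + [v_0,v_1].
As a 12×6 matrix over Z this has rank 6, with invariant factors (1,1,1,1,1,1).

Computing H_k = (kernel of ∂_k) / (image of ∂_{k+1}):

  H_0: rank C_0 − rank ∂_1 = 6 − 5 = 1, and the invariant factors of ∂_1 are all 1, so H_0 ≅ Z.
  H_1: rank ker ∂_1 − rank ∂_2 = (12 − 5) − 6 = 1, and the invariant factors of ∂_2 are all 1, so H_1 ≅ Z.
  H_2: rank ker ∂_2 − rank ∂_3 = (6 − 6) − 0 = 0, and there is no ∂_3, so H_2 ≅ 0.

As a check, the Euler characteristic is 6 − 12 + 6 = 0, which agrees with 1 − 1 + 0 = 0.
(K is a triangulation of the cylinder S^1 x I.)

H_0 ≅ Z,  H_1 ≅ Z,  H_2 = 0.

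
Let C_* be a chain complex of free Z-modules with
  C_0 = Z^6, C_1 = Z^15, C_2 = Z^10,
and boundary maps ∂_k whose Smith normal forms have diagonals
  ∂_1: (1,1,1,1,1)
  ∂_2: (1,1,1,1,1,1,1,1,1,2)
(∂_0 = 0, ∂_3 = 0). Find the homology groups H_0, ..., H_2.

H_0: b_0 = 6 − 0 − 5 = 1; torsion from ∂_1 factors > 1: none. So H_0 ≅ Z.
H_1: b_1 = 15 − 5 − 10 = 0; torsion from ∂_2 factors > 1: [2]. So H_1 ≅ Z/2Z.
H_2: b_2 = 10 − 10 − 0 = 0; torsion from ∂_3 factors > 1: none. So H_2 ≅ 0.

H_0 ≅ Z,  H_1 ≅ Z/2Z,  H_2 = 0.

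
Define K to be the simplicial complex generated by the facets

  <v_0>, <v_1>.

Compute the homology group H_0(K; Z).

K has 2 vertices.
rank ∂_0 = 0, rank ∂_1 = 0 ⇒ b_0 = 2 − 0 − 0 = 2. So H_0 = Z^2.

H_0 ≅ Z^2.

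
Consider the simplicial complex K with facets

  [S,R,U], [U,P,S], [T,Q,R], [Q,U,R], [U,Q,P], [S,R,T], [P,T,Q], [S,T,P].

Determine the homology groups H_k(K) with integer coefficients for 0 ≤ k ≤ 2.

Fix the vertex order P < Q < R < S < T < U and write every simplex with vertices in increasing order. Then dim K = 2 and the simplices of K are:

  0-simplices (6): P, Q, R, S, T, U
  1-simplices (12): PQ, PS, PT, PU, QR, QT, QU, RS, RT, RU, ST, SU
  2-simplices (8): PQT, PQU, PST, PSU, QRT, QRU, RST, RSU

giving chain groups C_0 ≅ Z^6, C_1 ≅ Z^12, C_2 ≅ Z^8.

The boundary map ∂_1: C_1 → C_0 maps an edge to its endpoints' difference, ∂[p,q] = q − p. For instance
  ∂PS = S − P.
The resulting 6×12 matrix has rank 5, and its Smith normal form has invariant factors (1,1,1,1,1).

∂_2: C_2 → C_1 maps a triangle to the signed sum of its edges. For instance
  ∂PQU = QU − PU + PQ,
  ∂RSU = SU − RU + RS.
This gives a 12×8 integer matrix of rank 7; reducing to Smith normal form yields diagonal entries (1,1,1,1,1,1,1).

Now H_k = ker ∂_k / im ∂_{k+1}, so:

  H_0: rank C_0 − rank ∂_1 = 6 − 5 = 1, and the invariant factors of ∂_1 are all 1, so H_0 = Z.
  H_1: rank ker ∂_1 − rank ∂_2 = (12 − 5) − 7 = 0, and the invariant factors of ∂_2 are all 1, so H_1 = 0.
  H_2: rank ker ∂_2 − rank ∂_3 = (8 − 7) − 0 = 1, and there is no ∂_3, so H_2 = Z.

H_0 = Z,  H_1 = 0,  H_2 = Z.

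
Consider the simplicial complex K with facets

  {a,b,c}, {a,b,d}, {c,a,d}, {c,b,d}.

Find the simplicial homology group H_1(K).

Order the vertices as a < b < c < d. Listing each simplex with vertices in this order, K has dimension 2 with simplices:

  0-simplices (4): a, b, c, d
  1-simplices (6): ab, ac, ad, bc, bd, cd
  2-simplices (4): abc, abd, acd, bcd

giving chain groups C_0 ≅ Z^4, C_1 ≅ Z^6, C_2 ≅ Z^4.

Boundary ∂_1: C_1 → C_0 maps an edge to its endpoints' difference, ∂[p,q] = q − p.
The 4×6 boundary matrix has rank 3 and Smith normal form diag(1,1,1).

The boundary map ∂_2: C_2 → C_1 sends each 2-simplex [p,q,r] to [q,r] − [p,r] + [p,q]. For instance
  ∂abd = bd − ad + ab,
  ∂bcd = cd − bd + bc.
The 6×4 boundary matrix has rank 3 and Smith normal form diag(1,1,1).

Now H_k = ker ∂_k / im ∂_{k+1}, so:

  H_1: rank ker ∂_1 − rank ∂_2 = (6 − 3) − 3 = 0, and the invariant factors of ∂_2 are all 1, so H_1 ≅ 0.

H_1 ≅ 0.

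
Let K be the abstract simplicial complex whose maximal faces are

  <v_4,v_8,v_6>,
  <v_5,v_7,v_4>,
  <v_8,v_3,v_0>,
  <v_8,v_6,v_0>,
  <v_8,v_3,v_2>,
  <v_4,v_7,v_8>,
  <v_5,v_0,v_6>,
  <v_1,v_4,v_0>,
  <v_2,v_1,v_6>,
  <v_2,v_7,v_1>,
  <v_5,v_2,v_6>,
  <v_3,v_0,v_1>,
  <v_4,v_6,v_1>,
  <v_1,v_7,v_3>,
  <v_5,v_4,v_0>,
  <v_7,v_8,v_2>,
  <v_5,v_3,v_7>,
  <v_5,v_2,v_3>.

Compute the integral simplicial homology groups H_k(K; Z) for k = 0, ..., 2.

Order the vertices as v_0 < v_1 < v_2 < v_3 < v_4 < v_5 < v_6 < v_7 < v_8. Listing each simplex with vertices in this order, K has dimension 2 with simplices:

  0-simplices (9): [v_0], [v_1], [v_2], [v_3], [v_4], [v_5], [v_6], [v_7], [v_8]
  1-simplices (27): (27 of them)
  2-simplices (18): (18 of them)

Hence C_0 ≅ Z^9, C_1 ≅ Z^27, C_2 ≅ Z^18.

The boundary map ∂_1: C_1 → C_0 is given by ∂[p,q] = [q] − [p]. For instance
  ∂[v_6,v_8] = [v_8] − [v_6].
The 9×27 boundary matrix has rank 8 and Smith normal form diag(1,1,1,1,1,1,1,1).

The boundary map ∂_2: C_2 → C_1 maps a triangle to the signed sum of its edges. For instance
  ∂[v_0,v_1,v_4] = [v_1,v_4] − [v_0,v_4] + [v_0,v_1],
  ∂[v_0,v_5,v_6] = [v_5,v_6] − [v_0,v_6] + [v_0,v_5].
The 27×18 boundary matrix has rank 18 and Smith normal form diag(1,1,1,1,1,1,1,1,1,1,1,1,1,1,1,1,1,2).

Reading off H_k = ker ∂_k / im ∂_{k+1}:

  H_0: rank C_0 − rank ∂_1 = 9 − 8 = 1, and the invariant factors of ∂_1 are all 1, so H_0 = Z.
  H_1: rank ker ∂_1 − rank ∂_2 = (27 − 8) − 18 = 1, and ∂_2 has invariant factor 2 > 1, so H_1 = Z ⊕ Z/2Z.
  H_2: rank ker ∂_2 − rank ∂_3 = (18 − 18) − 0 = 0, and there is no ∂_3, so H_2 = 0.

H_0 = Z,  H_1 = Z ⊕ Z/2Z,  H_2 = 0.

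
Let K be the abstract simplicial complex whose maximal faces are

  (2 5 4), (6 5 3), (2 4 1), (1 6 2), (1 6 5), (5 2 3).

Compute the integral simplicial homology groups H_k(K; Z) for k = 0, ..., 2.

K has 6 vertices, 12 edges, 6 triangles.
rank ∂_0 = 0, rank ∂_1 = 5 ⇒ b_0 = 6 − 0 − 5 = 1; all invariant factors of ∂_1 are 1 so no torsion. So H_0 ≅ Z.
rank ∂_1 = 5, rank ∂_2 = 6 ⇒ b_1 = 12 − 5 − 6 = 1; all invariant factors of ∂_2 are 1 so no torsion. So H_1 ≅ Z.
rank ∂_2 = 6, rank ∂_3 = 0 ⇒ b_2 = 6 − 6 − 0 = 0. So H_2 ≅ 0.

H_0 = Z,  H_1 = Z,  H_2 = 0.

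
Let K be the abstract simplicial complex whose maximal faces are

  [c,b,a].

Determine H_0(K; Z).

K has 3 vertices, 3 edges, 1 triangle.
rank ∂_0 = 0, rank ∂_1 = 2 ⇒ b_0 = 3 − 0 − 2 = 1; all invariant factors of ∂_1 are 1 so no torsion. So H_0 = Z.

H_0 ≅ Z.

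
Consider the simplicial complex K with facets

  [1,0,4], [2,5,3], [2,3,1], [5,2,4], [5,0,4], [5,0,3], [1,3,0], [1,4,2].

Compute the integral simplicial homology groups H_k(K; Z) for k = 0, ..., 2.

H_0 ≅ Z,  H_1 = 0,  H_2 ≅ Z.

We work with the vertex ordering 0 < 1 < 2 < 3 < 4 < 5. The simplices of K, each written with vertices in increasing order, are:

  0-simplices (6): [0], [1], [2], [3], [4], [5]
  1-simplices (12): [0,1], [0,3], [0,4], [0,5], [1,2], [1,3], [1,4], [2,3], [2,4], [2,5], [3,5], [4,5]
  2-simplices (8): [0,1,3], [0,1,4], [0,3,5], [0,4,5], [1,2,3], [1,2,4], [2,3,5], [2,4,5]

Hence C_0 ≅ Z^6, C_1 ≅ Z^12, C_2 ≅ Z^8.

∂_1: C_1 → C_0 sends each edge [p,q] (with p < q) to q − p. For instance
  ∂[1,3] = [3] − [1].
As a 6×12 matrix over Z this has rank 5, with invariant factors (1,1,1,1,1).

The boundary map ∂_2: C_2 → C_1 sends each 2-simplex [p,q,r] to [q,r] − [p,r] + [p,q]. For instance
  ∂[0,3,5] = [3,5] − [0,5] + [0,3],
  ∂[0,4,5] = [4,5] − [0,5] + [0,4].
The resulting 12×8 matrix has rank 7, and its Smith normal form has invariant factors (1,1,1,1,1,1,1).

From H_k ≅ ker(∂_k) / im(∂_{k+1}) we obtain:

  H_0: rank C_0 − rank ∂_1 = 6 − 5 = 1, and the invariant factors of ∂_1 are all 1, so H_0 = Z.
  H_1: rank ker ∂_1 − rank ∂_2 = (12 − 5) − 7 = 0, and the invariant factors of ∂_2 are all 1, so H_1 = 0.
  H_2: rank ker ∂_2 − rank ∂_3 = (8 − 7) − 0 = 1, and there is no ∂_3, so H_2 = Z.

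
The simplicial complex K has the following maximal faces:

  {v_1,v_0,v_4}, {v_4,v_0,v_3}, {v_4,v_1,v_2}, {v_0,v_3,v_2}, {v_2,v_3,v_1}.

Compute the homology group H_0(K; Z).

Order the vertices as v_0 < v_1 < v_2 < v_3 < v_4. Listing each simplex with vertices in this order, K has dimension 2 with simplices:

  0-simplices (5): [v_0], [v_1], [v_2], [v_3], [v_4]
  1-simplices (10): [v_0,v_1], [v_0,v_2], [v_0,v_3], [v_0,v_4], [v_1,v_2], [v_1,v_3], [v_1,v_4], [v_2,v_3], [v_2,v_4], [v_3,v_4]
  2-simplices (5): [v_0,v_1,v_4], [v_0,v_2,v_3], [v_0,v_3,v_4], [v_1,v_2,v_3], [v_1,v_2,v_4]

so the chain groups are C_0 ≅ Z^5, C_1 ≅ Z^10, C_2 ≅ Z^5.

Boundary ∂_1: C_1 → C_0 sends each edge [p,q] (with p < q) to q − p.
This gives a 5×10 integer matrix of rank 4; reducing to Smith normal form yields diagonal entries (1,1,1,1).

The boundary map ∂_2: C_2 → C_1 maps a triangle to the signed sum of its edges. For instance
  ∂[v_0,v_1,v_4] = [v_1,v_4] − [v_0,v_4] + [v_0,v_1],
  ∂[v_1,v_2,v_3] = [v_2,v_3] − [v_1,v_3] + [v_1,v_2].
This gives a 10×5 integer matrix of rank 5; reducing to Smith normal form yields diagonal entries (1,1,1,1,1).

Reading off H_k = ker ∂_k / im ∂_{k+1}:

  H_0: rank C_0 − rank ∂_1 = 5 − 4 = 1, and the invariant factors of ∂_1 are all 1, so H_0 ≅ Z.

H_0 ≅ Z.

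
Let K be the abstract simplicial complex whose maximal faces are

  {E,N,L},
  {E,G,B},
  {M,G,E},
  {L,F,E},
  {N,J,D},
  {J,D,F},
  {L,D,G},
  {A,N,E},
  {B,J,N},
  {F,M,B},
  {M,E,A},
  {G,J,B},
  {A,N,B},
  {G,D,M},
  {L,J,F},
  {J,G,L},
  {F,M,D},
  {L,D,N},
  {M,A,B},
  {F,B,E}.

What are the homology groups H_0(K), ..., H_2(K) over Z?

H_0 = Z,  H_1 = Z ⊕ Z/2,  H_2 = 0.

K has 10 vertices, 30 edges, 20 triangles.
rank ∂_0 = 0, rank ∂_1 = 9 ⇒ b_0 = 10 − 0 − 9 = 1; all invariant factors of ∂_1 are 1 so no torsion. So H_0 ≅ Z.
rank ∂_1 = 9, rank ∂_2 = 20 ⇒ b_1 = 30 − 9 − 20 = 1; ∂_2 has invariant factor(s) [2] giving torsion. So H_1 ≅ Z ⊕ Z/2.
rank ∂_2 = 20, rank ∂_3 = 0 ⇒ b_2 = 20 − 20 − 0 = 0. So H_2 ≅ 0.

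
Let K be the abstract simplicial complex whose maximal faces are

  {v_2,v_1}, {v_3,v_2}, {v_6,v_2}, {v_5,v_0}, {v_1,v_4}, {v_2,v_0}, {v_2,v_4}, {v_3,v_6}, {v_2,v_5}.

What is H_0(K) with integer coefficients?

H_0 ≅ Z.

K has 7 vertices, 9 edges.
rank ∂_0 = 0, rank ∂_1 = 6 ⇒ b_0 = 7 − 0 − 6 = 1; all invariant factors of ∂_1 are 1 so no torsion. So H_0 = Z.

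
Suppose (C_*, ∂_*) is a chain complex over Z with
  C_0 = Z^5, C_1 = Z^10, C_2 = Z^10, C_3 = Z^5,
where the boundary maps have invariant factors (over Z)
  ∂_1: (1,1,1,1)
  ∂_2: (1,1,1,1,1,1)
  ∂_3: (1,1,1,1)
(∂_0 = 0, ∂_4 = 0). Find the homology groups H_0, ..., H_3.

H_0: b_0 = 5 − 0 − 4 = 1; torsion from ∂_1 factors > 1: none. So H_0 ≅ Z.
H_1: b_1 = 10 − 4 − 6 = 0; torsion from ∂_2 factors > 1: none. So H_1 ≅ 0.
H_2: b_2 = 10 − 6 − 4 = 0; torsion from ∂_3 factors > 1: none. So H_2 ≅ 0.
H_3: b_3 = 5 − 4 − 0 = 1; torsion from ∂_4 factors > 1: none. So H_3 ≅ Z.

H_0 ≅ Z,  H_1 = 0,  H_2 = 0,  H_3 ≅ Z.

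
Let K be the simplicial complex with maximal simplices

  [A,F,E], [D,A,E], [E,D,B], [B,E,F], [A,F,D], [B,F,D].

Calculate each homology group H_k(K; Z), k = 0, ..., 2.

H_0 = Z,  H_1 = 0,  H_2 = Z.

Take the total order A < B < D < E < F on the vertex set. Then K (dimension 2) consists of the simplices:

  0-simplices (5): A, B, D, E, F
  1-simplices (9): AD, AE, AF, BD, BE, BF, DE, DF, EF
  2-simplices (6): ADE, ADF, AEF, BDE, BDF, BEF

so the chain groups are C_0 ≅ Z^5, C_1 ≅ Z^9, C_2 ≅ Z^6.

∂_1: C_1 → C_0 is given by ∂[p,q] = [q] − [p]. For instance
  ∂EF = F − E.
The 5×9 boundary matrix has rank 4 and Smith normal form diag(1,1,1,1).

∂_2: C_2 → C_1 sends each 2-simplex [p,q,r] to [q,r] − [p,r] + [p,q]. For instance
  ∂BEF = EF − BF + BE,
  ∂ADF = DF − AF + AD.
This gives a 9×6 integer matrix of rank 5; reducing to Smith normal form yields diagonal entries (1,1,1,1,1).

Reading off H_k = ker ∂_k / im ∂_{k+1}:

  H_0: rank C_0 − rank ∂_1 = 5 − 4 = 1, and the invariant factors of ∂_1 are all 1, so H_0 = Z.
  H_1: rank ker ∂_1 − rank ∂_2 = (9 − 4) − 5 = 0, and the invariant factors of ∂_2 are all 1, so H_1 = 0.
  H_2: rank ker ∂_2 − rank ∂_3 = (6 − 5) − 0 = 1, and there is no ∂_3, so H_2 = Z.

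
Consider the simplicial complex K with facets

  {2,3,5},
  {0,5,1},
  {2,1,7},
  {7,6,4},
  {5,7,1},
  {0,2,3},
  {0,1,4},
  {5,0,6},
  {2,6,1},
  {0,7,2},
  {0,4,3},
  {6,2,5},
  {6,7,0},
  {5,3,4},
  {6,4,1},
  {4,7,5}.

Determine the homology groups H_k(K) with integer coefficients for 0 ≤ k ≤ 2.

Fix the vertex order 0 < 1 < 2 < 3 < 4 < 5 < 6 < 7 and write every simplex with vertices in increasing order. Then dim K = 2 and the simplices of K are:

  0-simplices (8): [0], [1], [2], [3], [4], [5], [6], [7]
  1-simplices (24): (24 of them)
  2-simplices (16): [0,1,4], [0,1,5], [0,2,3], [0,2,7], [0,3,4], [0,5,6], [0,6,7], [1,2,6], [1,2,7], [1,4,6], [1,5,7], [2,3,5], [2,5,6], [3,4,5], [4,5,7], [4,6,7]

giving chain groups C_0 ≅ Z^8, C_1 ≅ Z^24, C_2 ≅ Z^16.

∂_1: C_1 → C_0 sends each edge [p,q] (with p < q) to q − p.
As a 8×24 matrix over Z this has rank 7, with invariant factors (1,1,1,1,1,1,1).

Boundary ∂_2: C_2 → C_1 maps a triangle to the signed sum of its edges. For instance
  ∂[0,5,6] = [5,6] − [0,6] + [0,5],
  ∂[3,4,5] = [4,5] − [3,5] + [3,4].
The resulting 24×16 matrix has rank 15, and its Smith normal form has invariant factors (1,1,1,1,1,1,1,1,1,1,1,1,1,1,1).

Reading off H_k = ker ∂_k / im ∂_{k+1}:

  H_0: rank C_0 − rank ∂_1 = 8 − 7 = 1, and the invariant factors of ∂_1 are all 1, so H_0 = Z.
  H_1: rank ker ∂_1 − rank ∂_2 = (24 − 7) − 15 = 2, and the invariant factors of ∂_2 are all 1, so H_1 = Z^2.
  H_2: rank ker ∂_2 − rank ∂_3 = (16 − 15) − 0 = 1, and there is no ∂_3, so H_2 = Z.

(K is a triangulation of the torus T^2.)

H_0 ≅ Z,  H_1 ≅ Z^2,  H_2 ≅ Z.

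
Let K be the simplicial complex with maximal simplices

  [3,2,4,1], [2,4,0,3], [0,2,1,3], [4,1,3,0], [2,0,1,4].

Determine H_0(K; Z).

H_0 = Z.

Take the total order 0 < 1 < 2 < 3 < 4 on the vertex set. Then K (dimension 3) consists of the simplices:

  0-simplices (5): [0], [1], [2], [3], [4]
  1-simplices (10): [0,1], [0,2], [0,3], [0,4], [1,2], [1,3], [1,4], [2,3], [2,4], [3,4]
  2-simplices (10): [0,1,2], [0,1,3], [0,1,4], [0,2,3], [0,2,4], [0,3,4], [1,2,3], [1,2,4], [1,3,4], [2,3,4]
  3-simplices (5): [0,1,2,3], [0,1,2,4], [0,1,3,4], [0,2,3,4], [1,2,3,4]

Hence C_0 ≅ Z^5, C_1 ≅ Z^10, C_2 ≅ Z^10, C_3 ≅ Z^5.

The boundary map ∂_1: C_1 → C_0 maps an edge to its endpoints' difference, ∂[p,q] = q − p. For instance
  ∂[1,4] = [4] − [1].
The resulting 5×10 matrix has rank 4, and its Smith normal form has invariant factors (1,1,1,1).

The boundary map ∂_2: C_2 → C_1 maps a triangle to the signed sum of its edges. For instance
  ∂[0,1,3] = [1,3] − [0,3] + [0,1],
  ∂[0,3,4] = [3,4] − [0,4] + [0,3].
The resulting 10×10 matrix has rank 6, and its Smith normal form has invariant factors (1,1,1,1,1,1).

∂_3: C_3 → C_2 sends each 3-simplex σ to the alternating sum Σ_i (−1)^i (σ with its i-th vertex removed). For instance
  ∂[0,1,2,4] = [1,2,4] − [0,2,4] + [0,1,4] − [0,1,2],
  ∂[1,2,3,4] = [2,3,4] − [1,3,4] + [1,2,4] − [1,2,3].
This gives a 10×5 integer matrix of rank 4; reducing to Smith normal form yields diagonal entries (1,1,1,1).

Reading off H_k = ker ∂_k / im ∂_{k+1}:

  H_0: rank C_0 − rank ∂_1 = 5 − 4 = 1, and the invariant factors of ∂_1 are all 1, so H_0 = Z.

(K is a triangulation of the 3-sphere S^3.)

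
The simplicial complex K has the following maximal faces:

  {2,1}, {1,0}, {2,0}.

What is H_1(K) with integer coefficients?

Take the total order 0 < 1 < 2 on the vertex set. Then K (dimension 1) consists of the simplices:

  0-simplices (3): [0], [1], [2]
  1-simplices (3): [0,1], [0,2], [1,2]

Hence C_0 ≅ Z^3, C_1 ≅ Z^3.

The boundary map ∂_1: C_1 → C_0 is given by ∂[p,q] = [q] − [p]. For instance
  ∂[0,1] = [1] − [0].
This gives a 3×3 integer matrix of rank 2; reducing to Smith normal form yields diagonal entries (1,1).

Reading off H_k = ker ∂_k / im ∂_{k+1}:

  H_1: rank ker ∂_1 − rank ∂_2 = (3 − 2) − 0 = 1, and there is no ∂_2, so H_1 ≅ Z.

(K is a triangulation of the circle S^1.)

H_1 ≅ Z.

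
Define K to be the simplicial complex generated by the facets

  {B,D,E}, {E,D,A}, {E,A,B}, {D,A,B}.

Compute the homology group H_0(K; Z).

H_0 = Z.

We work with the vertex ordering A < B < D < E. The simplices of K, each written with vertices in increasing order, are:

  0-simplices (4): A, B, D, E
  1-simplices (6): AB, AD, AE, BD, BE, DE
  2-simplices (4): ABD, ABE, ADE, BDE

so the chain groups are C_0 ≅ Z^4, C_1 ≅ Z^6, C_2 ≅ Z^4.

Boundary ∂_1: C_1 → C_0 sends each edge [p,q] (with p < q) to q − p. For instance
  ∂DE = E − D.
The 4×6 boundary matrix has rank 3 and Smith normal form diag(1,1,1).

The boundary map ∂_2: C_2 → C_1 sends each 2-simplex [p,q,r] to [q,r] − [p,r] + [p,q]. For instance
  ∂ABE = BE − AE + AB,
  ∂ABD = BD − AD + AB.
The resulting 6×4 matrix has rank 3, and its Smith normal form has invariant factors (1,1,1).

Reading off H_k = ker ∂_k / im ∂_{k+1}:

  H_0: rank C_0 − rank ∂_1 = 4 − 3 = 1, and the invariant factors of ∂_1 are all 1, so H_0 = Z.

(K is a triangulation of the 2-sphere S^2.)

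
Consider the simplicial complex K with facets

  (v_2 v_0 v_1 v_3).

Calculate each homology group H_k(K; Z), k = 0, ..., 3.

H_0 = Z,  H_1 = 0,  H_2 = 0,  H_3 = 0.

Take the total order v_0 < v_1 < v_2 < v_3 on the vertex set. Then K (dimension 3) consists of the simplices:

  0-simplices (4): [v_0], [v_1], [v_2], [v_3]
  1-simplices (6): [v_0,v_1], [v_0,v_2], [v_0,v_3], [v_1,v_2], [v_1,v_3], [v_2,v_3]
  2-simplices (4): [v_0,v_1,v_2], [v_0,v_1,v_3], [v_0,v_2,v_3], [v_1,v_2,v_3]
  3-simplices (1): [v_0,v_1,v_2,v_3]

so the chain groups are C_0 ≅ Z^4, C_1 ≅ Z^6, C_2 ≅ Z^4, C_3 ≅ Z^1.

∂_1: C_1 → C_0 is given by ∂[p,q] = [q] − [p].
As a 4×6 matrix over Z this has rank 3, with invariant factors (1,1,1).

∂_2: C_2 → C_1 acts by ∂[p,q,r] = [q,r] − [p,r] + [p,q]. For instance
  ∂[v_1,v_2,v_3] = [v_2,v_3] − [v_1,v_3] + [v_1,v_2],
  ∂[v_0,v_1,v_3] = [v_1,v_3] − [v_0,v_3] + [v_0,v_1].
The resulting 6×4 matrix has rank 3, and its Smith normal form has invariant factors (1,1,1).

The boundary map ∂_3: C_3 → C_2 sends each 3-simplex σ to the alternating sum Σ_i (−1)^i (σ with its i-th vertex removed). For instance
  ∂[v_0,v_1,v_2,v_3] = [v_1,v_2,v_3] − [v_0,v_2,v_3] + [v_0,v_1,v_3] − [v_0,v_1,v_2].
As a 4×1 matrix over Z this has rank 1, with invariant factors (1).

From H_k ≅ ker(∂_k) / im(∂_{k+1}) we obtain:

  H_0: rank C_0 − rank ∂_1 = 4 − 3 = 1, and the invariant factors of ∂_1 are all 1, so H_0 ≅ Z.
  H_1: rank ker ∂_1 − rank ∂_2 = (6 − 3) − 3 = 0, and the invariant factors of ∂_2 are all 1, so H_1 ≅ 0.
  H_2: rank ker ∂_2 − rank ∂_3 = (4 − 3) − 1 = 0, and the invariant factors of ∂_3 are all 1, so H_2 ≅ 0.
  H_3: rank ker ∂_3 − rank ∂_4 = (1 − 1) − 0 = 0, and there is no ∂_4, so H_3 ≅ 0.

As a check, the Euler characteristic is 4 − 6 + 4 − 1 = 1, which agrees with 1 − 0 + 0 − 0 = 1.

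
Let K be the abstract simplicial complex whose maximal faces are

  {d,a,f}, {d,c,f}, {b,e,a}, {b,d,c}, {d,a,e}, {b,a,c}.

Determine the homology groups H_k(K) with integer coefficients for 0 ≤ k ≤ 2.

H_0 = Z,  H_1 = Z,  H_2 = 0.

Order the vertices as a < b < c < d < e < f. Listing each simplex with vertices in this order, K has dimension 2 with simplices:

  0-simplices (6): a, b, c, d, e, f
  1-simplices (12): ab, ac, ad, ae, af, bc, bd, be, cd, cf, de, df
  2-simplices (6): abc, abe, ade, adf, bcd, cdf

Hence C_0 ≅ Z^6, C_1 ≅ Z^12, C_2 ≅ Z^6.

The boundary map ∂_1: C_1 → C_0 maps an edge to its endpoints' difference, ∂[p,q] = q − p. For instance
  ∂ac = c − a.
The 6×12 boundary matrix has rank 5 and Smith normal form diag(1,1,1,1,1).

∂_2: C_2 → C_1 sends each 2-simplex [p,q,r] to [q,r] − [p,r] + [p,q]. For instance
  ∂abc = bc − ac + ab,
  ∂abe = be − ae + ab.
As a 12×6 matrix over Z this has rank 6, with invariant factors (1,1,1,1,1,1).

From H_k ≅ ker(∂_k) / im(∂_{k+1}) we obtain:

  H_0: rank C_0 − rank ∂_1 = 6 − 5 = 1, and the invariant factors of ∂_1 are all 1, so H_0 = Z.
  H_1: rank ker ∂_1 − rank ∂_2 = (12 − 5) − 6 = 1, and the invariant factors of ∂_2 are all 1, so H_1 = Z.
  H_2: rank ker ∂_2 − rank ∂_3 = (6 − 6) − 0 = 0, and there is no ∂_3, so H_2 = 0.

(K is a triangulation of the cylinder S^1 x I.)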